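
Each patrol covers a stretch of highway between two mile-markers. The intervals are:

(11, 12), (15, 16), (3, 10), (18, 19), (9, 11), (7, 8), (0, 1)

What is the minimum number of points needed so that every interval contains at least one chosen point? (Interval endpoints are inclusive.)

Sort by right endpoint; whenever an interval is uncovered, place a point at its right end.
Sorted: [0,1] [7,8] [3,10] [9,11] [11,12] [15,16] [18,19]
{[0,1]} hit by 1; {[7,8],[3,10]} hit by 8; {[9,11],[11,12]} hit by 11; {[15,16]} hit by 16; {[18,19]} hit by 19.
Points: 1, 8, 11, 16, 19 (5 total).

5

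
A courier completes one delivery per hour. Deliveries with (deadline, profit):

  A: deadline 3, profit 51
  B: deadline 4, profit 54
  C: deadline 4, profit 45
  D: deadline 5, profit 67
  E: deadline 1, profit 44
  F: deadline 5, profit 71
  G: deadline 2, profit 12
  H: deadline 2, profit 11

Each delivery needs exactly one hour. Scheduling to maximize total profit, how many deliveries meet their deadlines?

5

Take jobs in profit order; each goes to the latest open slot no later than its deadline.
Profit order: F=71 D=67 B=54 A=51 C=45 E=44 G=12 H=11
Assign: F→slot 5, D→slot 4, B→slot 3, A→slot 2, C→slot 1, E skipped, G skipped, H skipped.
Slots: [1:C] [2:A] [3:B] [4:D] [5:F]
5 of 8 scheduled.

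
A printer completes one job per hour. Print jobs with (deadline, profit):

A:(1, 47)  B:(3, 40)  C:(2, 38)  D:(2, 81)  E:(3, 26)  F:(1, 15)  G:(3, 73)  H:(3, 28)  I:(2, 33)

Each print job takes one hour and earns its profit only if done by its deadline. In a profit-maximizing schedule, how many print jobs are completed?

3

Sort by profit descending; place each in the latest free slot ≤ its deadline.
Profit order: D=81 G=73 A=47 B=40 C=38 I=33 H=28 E=26 F=15
Assign: D→slot 2, G→slot 3, A→slot 1, B skipped, C skipped, I skipped, H skipped, E skipped, F skipped.
Slots: [1:A] [2:D] [3:G]
3 of 9 scheduled.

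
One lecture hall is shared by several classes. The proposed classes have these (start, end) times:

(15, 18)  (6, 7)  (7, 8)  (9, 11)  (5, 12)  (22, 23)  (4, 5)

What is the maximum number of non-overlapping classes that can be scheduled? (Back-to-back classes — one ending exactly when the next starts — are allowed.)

By end time: (4,5), (6,7), (7,8), (9,11), (5,12), (15,18), (22,23).
Pick (4,5); next start ≥ 5 → (6,7); next start ≥ 7 → (7,8); next start ≥ 8 → (9,11); next start ≥ 11 → (15,18); next start ≥ 18 → (22,23).
Selected 6 classes.

6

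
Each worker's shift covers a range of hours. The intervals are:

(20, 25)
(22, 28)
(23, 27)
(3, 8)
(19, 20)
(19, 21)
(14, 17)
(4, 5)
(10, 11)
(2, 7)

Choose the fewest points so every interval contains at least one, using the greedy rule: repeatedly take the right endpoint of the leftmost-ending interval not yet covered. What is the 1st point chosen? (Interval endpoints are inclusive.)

5

Sort by right endpoint; whenever an interval is uncovered, place a point at its right end.
By right end: [4,5]  [2,7]  [3,8]  [10,11]  [14,17]  [19,20]  [19,21]  [20,25]  [23,27]  [22,28]
[4,5] uncovered → point at 5; [10,11] uncovered → point at 11; [14,17] uncovered → point at 17; [19,20] uncovered → point at 20; [23,27] uncovered → point at 27.
Points: 5, 11, 17, 20, 27 (5 total).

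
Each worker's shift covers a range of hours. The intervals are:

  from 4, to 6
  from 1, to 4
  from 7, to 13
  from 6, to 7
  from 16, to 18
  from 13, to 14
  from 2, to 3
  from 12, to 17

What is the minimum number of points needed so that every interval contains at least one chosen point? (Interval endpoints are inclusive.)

Sort by right endpoint; whenever an interval is uncovered, place a point at its right end.
Sorted: [2,3] [1,4] [4,6] [6,7] [7,13] [13,14] [12,17] [16,18]
{[2,3],[1,4]} hit by 3; {[4,6],[6,7]} hit by 6; {[7,13],[13,14],[12,17]} hit by 13; {[16,18]} hit by 18.
Points: 3, 6, 13, 18 (4 total).

4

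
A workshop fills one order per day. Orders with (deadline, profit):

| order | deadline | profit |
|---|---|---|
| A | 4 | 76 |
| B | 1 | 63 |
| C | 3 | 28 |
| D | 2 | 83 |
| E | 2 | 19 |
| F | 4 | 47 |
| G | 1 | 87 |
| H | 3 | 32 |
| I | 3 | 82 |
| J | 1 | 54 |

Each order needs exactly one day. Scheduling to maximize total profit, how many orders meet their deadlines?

Profit order: G=87 D=83 I=82 A=76 B=63 J=54 F=47 H=32 C=28 E=19
Assign: G→slot 1, D→slot 2, I→slot 3, A→slot 4, B skipped, J skipped, F skipped, H skipped, C skipped, E skipped.
Slots: [1:G] [2:D] [3:I] [4:A]
4 of 10 scheduled.

4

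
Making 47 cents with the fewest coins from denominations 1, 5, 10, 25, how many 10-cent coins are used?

2

Use the largest denomination that fits, subtract, and repeat.
47 − 1×25→22 − 2×10→2 − 2×1→0
Count of 10: 2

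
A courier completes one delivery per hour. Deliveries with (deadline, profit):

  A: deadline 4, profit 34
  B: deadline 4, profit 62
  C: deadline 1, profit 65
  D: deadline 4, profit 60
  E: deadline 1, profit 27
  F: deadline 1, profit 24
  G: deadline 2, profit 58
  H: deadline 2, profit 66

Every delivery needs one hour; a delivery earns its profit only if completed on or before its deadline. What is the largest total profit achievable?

Sort by profit descending; place each in the latest free slot ≤ its deadline.
Profit order: H=66 C=65 B=62 D=60 G=58 A=34 E=27 F=24
Assign: H→slot 2, C→slot 1, B→slot 4, D→slot 3, G skipped, A skipped, E skipped, F skipped.
Slots: [1:C] [2:H] [3:D] [4:B]
Profit = 65 + 66 + 60 + 62 = 253

253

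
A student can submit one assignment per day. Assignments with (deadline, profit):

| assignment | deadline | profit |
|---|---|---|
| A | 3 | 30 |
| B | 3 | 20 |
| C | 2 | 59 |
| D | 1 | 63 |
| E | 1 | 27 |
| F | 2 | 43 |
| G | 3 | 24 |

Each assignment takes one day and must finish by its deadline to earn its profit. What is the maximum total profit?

152

Sort by profit descending; place each in the latest free slot ≤ its deadline.
By profit: D(d1,63), C(d2,59), F(d2,43), A(d3,30), E(d1,27), G(d3,24), B(d3,20)
D→slot 1; C→slot 2; F skipped; A→slot 3; E skipped; G skipped; B skipped.
Profit = 63 + 59 + 30 = 152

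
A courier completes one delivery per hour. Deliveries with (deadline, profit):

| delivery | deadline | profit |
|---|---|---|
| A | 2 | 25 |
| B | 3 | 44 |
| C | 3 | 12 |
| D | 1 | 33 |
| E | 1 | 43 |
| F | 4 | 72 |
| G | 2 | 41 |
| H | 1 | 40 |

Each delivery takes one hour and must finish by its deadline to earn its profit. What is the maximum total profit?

200

Sort by profit descending; place each in the latest free slot ≤ its deadline.
By profit: F(d4,72), B(d3,44), E(d1,43), G(d2,41), H(d1,40), D(d1,33), A(d2,25), C(d3,12)
F→slot 4; B→slot 3; E→slot 1; G→slot 2; H skipped; D skipped; A skipped; C skipped.
Profit = 43 + 41 + 44 + 72 = 200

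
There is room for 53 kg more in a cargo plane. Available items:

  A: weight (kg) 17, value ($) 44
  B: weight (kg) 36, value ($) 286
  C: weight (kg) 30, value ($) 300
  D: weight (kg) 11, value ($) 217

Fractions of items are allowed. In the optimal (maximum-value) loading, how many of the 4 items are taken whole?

2

Greedy by value/weight ratio, highest first.
Ratios (sorted): D 19.73, C 10.00, B 7.94, A 2.59
take D (11 @ 217); take C (30 @ 300); take 12/36 of B → 95.33. Capacity used 53/53.
2 item(s) taken whole; one partial (take 12/36 of B).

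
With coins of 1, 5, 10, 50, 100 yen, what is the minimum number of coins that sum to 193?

Use the largest denomination that fits, subtract, and repeat.
193 − 1×100→93 − 1×50→43 − 4×10→3 − 3×1→0
Total coins = 1 + 1 + 4 + 3 = 9

9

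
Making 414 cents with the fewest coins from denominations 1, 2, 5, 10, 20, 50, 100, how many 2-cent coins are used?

2

Use the largest denomination that fits, subtract, and repeat.
414 − 4×100→14 − 1×10→4 − 2×2→0
Count of 2: 2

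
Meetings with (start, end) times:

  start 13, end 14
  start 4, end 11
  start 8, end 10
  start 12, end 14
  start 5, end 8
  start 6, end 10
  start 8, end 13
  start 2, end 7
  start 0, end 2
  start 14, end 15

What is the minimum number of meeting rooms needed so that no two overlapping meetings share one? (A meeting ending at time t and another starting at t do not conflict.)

starts: [0, 2, 4, 5, 6, 8, 8, 12, 13, 14]
ends:   [2, 7, 8, 10, 10, 11, 13, 14, 14, 15]
s0→1 e2→0 s2→1 s4→2 s5→3 s6→4  — peak 4.

4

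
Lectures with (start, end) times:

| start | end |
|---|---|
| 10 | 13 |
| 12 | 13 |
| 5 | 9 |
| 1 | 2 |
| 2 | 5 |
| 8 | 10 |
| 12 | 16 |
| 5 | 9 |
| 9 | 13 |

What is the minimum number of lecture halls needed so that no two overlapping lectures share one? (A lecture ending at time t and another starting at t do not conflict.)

Events (time:±→running): 1:+→1 2:-→0 2:+→1 5:-→0 5:+→1 5:+→2 8:+→3 9:-→2 9:-→1 9:+→2 10:-→1 10:+→2 12:+→3 12:+→4 … peak 4.

4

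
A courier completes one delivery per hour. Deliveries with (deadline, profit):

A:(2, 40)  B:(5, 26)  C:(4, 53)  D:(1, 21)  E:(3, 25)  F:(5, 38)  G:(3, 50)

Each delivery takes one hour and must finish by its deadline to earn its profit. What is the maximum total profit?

207

Sort by profit descending; place each in the latest free slot ≤ its deadline.
Profit order: C=53 G=50 A=40 F=38 B=26 E=25 D=21
Assign: C→slot 4, G→slot 3, A→slot 2, F→slot 5, B→slot 1, E skipped, D skipped.
Slots: [1:B] [2:A] [3:G] [4:C] [5:F]
Profit = 26 + 40 + 50 + 53 + 38 = 207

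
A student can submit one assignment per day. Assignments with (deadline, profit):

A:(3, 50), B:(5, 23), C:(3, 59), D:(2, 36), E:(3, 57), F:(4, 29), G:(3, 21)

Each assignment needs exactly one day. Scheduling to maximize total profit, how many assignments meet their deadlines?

5

Sort by profit descending; place each in the latest free slot ≤ its deadline.
By profit: C(d3,59), E(d3,57), A(d3,50), D(d2,36), F(d4,29), B(d5,23), G(d3,21)
C→slot 3; E→slot 2; A→slot 1; D skipped; F→slot 4; B→slot 5; G skipped.
5 of 7 scheduled.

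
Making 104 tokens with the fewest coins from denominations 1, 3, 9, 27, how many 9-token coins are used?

104 − 3×27→23 − 2×9→5 − 1×3→2 − 2×1→0
Count of 9: 2

2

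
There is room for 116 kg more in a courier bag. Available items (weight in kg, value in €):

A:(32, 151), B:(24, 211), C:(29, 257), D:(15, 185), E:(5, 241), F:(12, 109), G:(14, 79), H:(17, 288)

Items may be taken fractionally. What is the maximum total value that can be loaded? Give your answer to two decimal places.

1370.00

Order: E (241/5=48.20) > H (288/17=16.94) > D (185/15=12.33) > F (109/12=9.08) > C (257/29=8.86) > B (211/24=8.79) > G (79/14=5.64) > A (151/32=4.72)
Fill: take E (5 @ 241) → take H (17 @ 288) → take D (15 @ 185) → take F (12 @ 109) → take C (29 @ 257) → take B (24 @ 211) → take G (14 @ 79); 116/116 used.
Total value = 1370.00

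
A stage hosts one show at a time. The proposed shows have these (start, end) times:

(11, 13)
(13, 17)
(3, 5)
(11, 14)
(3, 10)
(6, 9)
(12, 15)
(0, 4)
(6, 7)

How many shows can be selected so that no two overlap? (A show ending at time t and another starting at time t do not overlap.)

Sorted by end: (0,4)  (3,5)  (6,7)  (6,9)  (3,10)  (11,13)  (11,14)  (12,15)  (13,17)
take (0,4); take (6,7); skip (6,9); skip (3,10); take (11,13); skip (12,15); take (13,17).
Selected 4 shows.

4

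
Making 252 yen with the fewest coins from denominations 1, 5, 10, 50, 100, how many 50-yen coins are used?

Use the largest denomination that fits, subtract, and repeat.
252 − 2×100→52 − 1×50→2 − 2×1→0
Count of 50: 1

1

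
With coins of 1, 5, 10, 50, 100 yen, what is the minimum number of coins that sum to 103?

Greedy: take as many of the largest coin as possible, then repeat with the remainder.
103 − 1×100→3 − 3×1→0
Total coins = 1 + 3 = 4

4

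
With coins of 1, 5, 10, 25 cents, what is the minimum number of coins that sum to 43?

Use the largest denomination that fits, subtract, and repeat.
43 = 1×25 + 1×10 + 1×5 + 3×1
Total coins = 1 + 1 + 1 + 3 = 6

6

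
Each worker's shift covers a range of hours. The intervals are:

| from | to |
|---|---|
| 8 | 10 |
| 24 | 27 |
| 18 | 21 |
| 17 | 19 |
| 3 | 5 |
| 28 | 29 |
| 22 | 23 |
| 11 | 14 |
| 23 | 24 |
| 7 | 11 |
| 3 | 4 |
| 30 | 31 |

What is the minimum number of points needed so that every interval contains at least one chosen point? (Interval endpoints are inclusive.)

8

By right end: [3,4]  [3,5]  [8,10]  [7,11]  [11,14]  [17,19]  [18,21]  [22,23]  [23,24]  [24,27]  [28,29]  [30,31]
[3,4] uncovered → point at 4; [8,10] uncovered → point at 10; [11,14] uncovered → point at 14; [17,19] uncovered → point at 19; [22,23] uncovered → point at 23; [24,27] uncovered → point at 27; [28,29] uncovered → point at 29; [30,31] uncovered → point at 31.
Points: 4, 10, 14, 19, 23, 27, 29, 31 (8 total).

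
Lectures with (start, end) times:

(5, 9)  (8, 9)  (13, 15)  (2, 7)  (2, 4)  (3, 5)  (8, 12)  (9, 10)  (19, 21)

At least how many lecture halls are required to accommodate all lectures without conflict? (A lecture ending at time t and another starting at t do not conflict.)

Count concurrent intervals with a sweep; the peak is the room count.
Events (time:±→running): 2:+→1 2:+→2 3:+→3 … peak 3.

3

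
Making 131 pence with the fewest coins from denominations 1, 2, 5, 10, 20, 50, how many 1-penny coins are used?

Use the largest denomination that fits, subtract, and repeat.
131 = 2×50 + 1×20 + 1×10 + 1×1
Count of 1: 1

1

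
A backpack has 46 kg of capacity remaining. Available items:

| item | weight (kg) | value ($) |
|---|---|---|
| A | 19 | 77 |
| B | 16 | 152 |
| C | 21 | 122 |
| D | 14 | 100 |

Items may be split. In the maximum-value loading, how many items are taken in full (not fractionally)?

Ratios (sorted): B 9.50, D 7.14, C 5.81, A 4.05
take B (16 @ 152); take D (14 @ 100); take 16/21 of C → 92.95. Capacity used 46/46.
2 item(s) taken whole; one partial (take 16/21 of C).

2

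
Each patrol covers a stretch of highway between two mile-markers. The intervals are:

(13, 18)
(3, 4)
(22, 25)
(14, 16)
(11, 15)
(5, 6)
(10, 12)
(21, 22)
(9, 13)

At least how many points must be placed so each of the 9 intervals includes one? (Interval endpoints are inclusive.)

5

By right end: [3,4]  [5,6]  [10,12]  [9,13]  [11,15]  [14,16]  [13,18]  [21,22]  [22,25]
[3,4] uncovered → point at 4; [5,6] uncovered → point at 6; [10,12] uncovered → point at 12; [14,16] uncovered → point at 16; [21,22] uncovered → point at 22.
Points: 4, 6, 12, 16, 22 (5 total).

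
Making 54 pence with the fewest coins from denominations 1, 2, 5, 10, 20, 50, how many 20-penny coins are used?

0

54 = 1×50 + 2×2
Count of 20: 0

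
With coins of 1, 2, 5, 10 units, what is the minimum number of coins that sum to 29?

5

Greedy: take as many of the largest coin as possible, then repeat with the remainder.
29 − 2×10→9 − 1×5→4 − 2×2→0
Total coins = 2 + 1 + 2 = 5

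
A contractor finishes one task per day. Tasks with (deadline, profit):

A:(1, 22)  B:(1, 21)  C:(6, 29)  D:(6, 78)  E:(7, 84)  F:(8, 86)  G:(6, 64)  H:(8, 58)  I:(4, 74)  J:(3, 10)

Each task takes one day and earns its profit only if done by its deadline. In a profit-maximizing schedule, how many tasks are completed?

8

By profit: F(d8,86), E(d7,84), D(d6,78), I(d4,74), G(d6,64), H(d8,58), C(d6,29), A(d1,22), B(d1,21), J(d3,10)
F→slot 8; E→slot 7; D→slot 6; I→slot 4; G→slot 5; H→slot 3; C→slot 2; A→slot 1; B skipped; J skipped.
8 of 10 scheduled.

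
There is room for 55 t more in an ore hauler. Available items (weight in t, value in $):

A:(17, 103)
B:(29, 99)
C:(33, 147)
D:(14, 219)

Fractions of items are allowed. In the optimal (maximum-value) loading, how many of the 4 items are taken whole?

Greedy by value/weight ratio, highest first.
Order: D (219/14=15.64) > A (103/17=6.06) > C (147/33=4.45) > B (99/29=3.41)
Fill: take D (14 @ 219) → take A (17 @ 103) → take 24/33 of C → 106.91; 55/55 used.
2 item(s) taken whole; one partial (take 24/33 of C).

2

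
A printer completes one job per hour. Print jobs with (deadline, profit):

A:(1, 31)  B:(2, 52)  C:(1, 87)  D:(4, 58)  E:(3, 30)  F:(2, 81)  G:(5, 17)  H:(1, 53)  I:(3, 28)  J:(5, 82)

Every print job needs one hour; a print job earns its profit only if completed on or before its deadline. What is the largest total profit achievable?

Take jobs in profit order; each goes to the latest open slot no later than its deadline.
By profit: C(d1,87), J(d5,82), F(d2,81), D(d4,58), H(d1,53), B(d2,52), A(d1,31), E(d3,30), I(d3,28), G(d5,17)
C→slot 1; J→slot 5; F→slot 2; D→slot 4; H skipped; B skipped; A skipped; E→slot 3; I skipped; G skipped.
Profit = 87 + 81 + 30 + 58 + 82 = 338

338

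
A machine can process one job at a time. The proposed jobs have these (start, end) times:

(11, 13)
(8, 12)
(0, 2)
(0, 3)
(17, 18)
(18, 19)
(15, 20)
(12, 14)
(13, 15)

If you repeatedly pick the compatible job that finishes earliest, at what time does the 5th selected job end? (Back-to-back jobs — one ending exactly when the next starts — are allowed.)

Sorted by end: (0,2)  (0,3)  (8,12)  (11,13)  (12,14)  (13,15)  (17,18)  (18,19)  (15,20)
take (0,2); take (8,12); take (12,14); take (17,18); take (18,19).
Selected: (0,2) (8,12) (12,14) (17,18) (18,19)

19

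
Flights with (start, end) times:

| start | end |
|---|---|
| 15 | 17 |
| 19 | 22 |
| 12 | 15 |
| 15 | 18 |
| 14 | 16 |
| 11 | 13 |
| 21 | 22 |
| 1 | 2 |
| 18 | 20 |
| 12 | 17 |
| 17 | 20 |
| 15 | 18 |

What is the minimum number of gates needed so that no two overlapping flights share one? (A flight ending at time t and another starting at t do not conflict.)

5

Count concurrent intervals with a sweep; the peak is the room count.
Events (time:±→running): 1:+→1 2:-→0 11:+→1 12:+→2 12:+→3 13:-→2 14:+→3 15:-→2 15:+→3 15:+→4 15:+→5 … peak 5.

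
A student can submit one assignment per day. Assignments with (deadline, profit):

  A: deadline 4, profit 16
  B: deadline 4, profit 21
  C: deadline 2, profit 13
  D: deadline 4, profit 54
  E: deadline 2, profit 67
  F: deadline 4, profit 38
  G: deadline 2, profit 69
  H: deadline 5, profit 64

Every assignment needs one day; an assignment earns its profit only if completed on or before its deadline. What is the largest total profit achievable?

292

Take jobs in profit order; each goes to the latest open slot no later than its deadline.
Profit order: G=69 E=67 H=64 D=54 F=38 B=21 A=16 C=13
Assign: G→slot 2, E→slot 1, H→slot 5, D→slot 4, F→slot 3, B skipped, A skipped, C skipped.
Slots: [1:E] [2:G] [3:F] [4:D] [5:H]
Profit = 67 + 69 + 38 + 54 + 64 = 292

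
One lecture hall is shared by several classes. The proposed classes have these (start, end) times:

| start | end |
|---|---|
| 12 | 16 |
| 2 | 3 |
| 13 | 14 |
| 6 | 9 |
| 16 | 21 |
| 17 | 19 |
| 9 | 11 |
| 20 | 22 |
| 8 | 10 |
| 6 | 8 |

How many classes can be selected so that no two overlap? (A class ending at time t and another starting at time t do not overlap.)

6

Greedy by earliest finish: after sorting by end time, pick each interval compatible with the last pick.
By end time: (2,3), (6,8), (6,9), (8,10), (9,11), (13,14), (12,16), (17,19), (16,21), (20,22).
Pick (2,3); next start ≥ 3 → (6,8); next start ≥ 8 → (8,10); next start ≥ 10 → (13,14); next start ≥ 14 → (17,19); next start ≥ 19 → (20,22).
Selected 6 classes.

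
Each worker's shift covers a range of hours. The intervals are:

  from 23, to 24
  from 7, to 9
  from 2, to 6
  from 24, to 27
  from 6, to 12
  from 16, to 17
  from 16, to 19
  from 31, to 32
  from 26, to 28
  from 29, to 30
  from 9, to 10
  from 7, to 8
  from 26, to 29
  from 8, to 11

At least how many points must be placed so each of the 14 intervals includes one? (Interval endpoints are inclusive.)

Sort by right endpoint; whenever an interval is uncovered, place a point at its right end.
Sorted: [2,6] [7,8] [7,9] [9,10] [8,11] [6,12] [16,17] [16,19] [23,24] [24,27] [26,28] [26,29] [29,30] [31,32]
{[2,6]} hit by 6; {[7,8],[7,9]} hit by 8; {[9,10],[8,11],[6,12]} hit by 10; {[16,17],[16,19]} hit by 17; {[23,24],[24,27]} hit by 24; {[26,28],[26,29]} hit by 28; {[29,30]} hit by 30; {[31,32]} hit by 32.
Points: 6, 8, 10, 17, 24, 28, 30, 32 (8 total).

8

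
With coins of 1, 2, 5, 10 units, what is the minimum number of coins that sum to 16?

Greedy: take as many of the largest coin as possible, then repeat with the remainder.
16 = 1×10 + 1×5 + 1×1
Total coins = 1 + 1 + 1 = 3

3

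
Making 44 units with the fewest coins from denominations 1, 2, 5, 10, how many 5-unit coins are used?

0

Use the largest denomination that fits, subtract, and repeat.
44 = 4×10 + 2×2
Count of 5: 0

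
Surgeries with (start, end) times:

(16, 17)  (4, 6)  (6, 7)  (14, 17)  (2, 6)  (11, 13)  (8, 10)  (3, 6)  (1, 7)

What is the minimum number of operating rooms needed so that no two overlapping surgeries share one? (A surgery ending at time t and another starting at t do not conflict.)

The answer is the maximum number of intervals overlapping at any instant.
Events (time:±→running): 1:+→1 2:+→2 3:+→3 4:+→4 … peak 4.

4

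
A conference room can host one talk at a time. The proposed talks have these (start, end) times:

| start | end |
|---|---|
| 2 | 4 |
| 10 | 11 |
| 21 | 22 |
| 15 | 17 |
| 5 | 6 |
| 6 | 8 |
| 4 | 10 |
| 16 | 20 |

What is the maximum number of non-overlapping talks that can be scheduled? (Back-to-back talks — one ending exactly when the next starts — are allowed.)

6

By end time: (2,4), (5,6), (6,8), (4,10), (10,11), (15,17), (16,20), (21,22).
Pick (2,4); next start ≥ 4 → (5,6); next start ≥ 6 → (6,8); next start ≥ 8 → (10,11); next start ≥ 11 → (15,17); next start ≥ 17 → (21,22).
Selected 6 talks.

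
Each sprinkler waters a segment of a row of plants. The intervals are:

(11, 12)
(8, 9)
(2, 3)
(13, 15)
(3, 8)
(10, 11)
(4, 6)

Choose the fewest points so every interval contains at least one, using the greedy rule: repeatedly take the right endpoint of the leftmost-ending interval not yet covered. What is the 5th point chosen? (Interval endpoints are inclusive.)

15

By right end: [2,3]  [4,6]  [3,8]  [8,9]  [10,11]  [11,12]  [13,15]
[2,3] uncovered → point at 3; [4,6] uncovered → point at 6; [8,9] uncovered → point at 9; [10,11] uncovered → point at 11; [13,15] uncovered → point at 15.
Points: 3, 6, 9, 11, 15 (5 total).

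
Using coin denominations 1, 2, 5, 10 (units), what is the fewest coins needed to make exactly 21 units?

3

Use the largest denomination that fits, subtract, and repeat.
21 − 2×10→1 − 1×1→0
Total coins = 2 + 1 = 3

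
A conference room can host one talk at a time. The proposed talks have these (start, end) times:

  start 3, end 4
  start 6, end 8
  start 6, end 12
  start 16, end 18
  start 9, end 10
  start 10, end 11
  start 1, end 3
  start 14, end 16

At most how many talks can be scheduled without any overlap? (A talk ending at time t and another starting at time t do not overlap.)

7

Greedy by earliest finish: after sorting by end time, pick each interval compatible with the last pick.
By end time: (1,3), (3,4), (6,8), (9,10), (10,11), (6,12), (14,16), (16,18).
Pick (1,3); next start ≥ 3 → (3,4); next start ≥ 4 → (6,8); next start ≥ 8 → (9,10); next start ≥ 10 → (10,11); next start ≥ 11 → (14,16); next start ≥ 16 → (16,18).
Selected 7 talks.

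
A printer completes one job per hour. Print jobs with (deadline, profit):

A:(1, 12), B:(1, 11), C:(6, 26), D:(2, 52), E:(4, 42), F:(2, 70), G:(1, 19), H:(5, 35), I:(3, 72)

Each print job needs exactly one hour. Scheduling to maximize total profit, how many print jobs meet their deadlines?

Sort by profit descending; place each in the latest free slot ≤ its deadline.
Profit order: I=72 F=70 D=52 E=42 H=35 C=26 G=19 A=12 B=11
Assign: I→slot 3, F→slot 2, D→slot 1, E→slot 4, H→slot 5, C→slot 6, G skipped, A skipped, B skipped.
Slots: [1:D] [2:F] [3:I] [4:E] [5:H] [6:C]
6 of 9 scheduled.

6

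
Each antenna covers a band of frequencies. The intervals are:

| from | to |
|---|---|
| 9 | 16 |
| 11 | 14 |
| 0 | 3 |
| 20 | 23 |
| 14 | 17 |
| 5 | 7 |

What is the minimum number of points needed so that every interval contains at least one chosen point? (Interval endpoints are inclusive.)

By right end: [0,3]  [5,7]  [11,14]  [9,16]  [14,17]  [20,23]
[0,3] uncovered → point at 3; [5,7] uncovered → point at 7; [11,14] uncovered → point at 14; [20,23] uncovered → point at 23.
Points: 3, 7, 14, 23 (4 total).

4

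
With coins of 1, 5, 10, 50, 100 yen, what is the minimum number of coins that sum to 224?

8

224 − 2×100→24 − 2×10→4 − 4×1→0
Total coins = 2 + 2 + 4 = 8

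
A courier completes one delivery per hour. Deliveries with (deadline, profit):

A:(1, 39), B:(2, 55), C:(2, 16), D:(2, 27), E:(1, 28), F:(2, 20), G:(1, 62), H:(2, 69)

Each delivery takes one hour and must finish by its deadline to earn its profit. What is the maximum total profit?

Profit order: H=69 G=62 B=55 A=39 E=28 D=27 F=20 C=16
Assign: H→slot 2, G→slot 1, B skipped, A skipped, E skipped, D skipped, F skipped, C skipped.
Slots: [1:G] [2:H]
Profit = 62 + 69 = 131

131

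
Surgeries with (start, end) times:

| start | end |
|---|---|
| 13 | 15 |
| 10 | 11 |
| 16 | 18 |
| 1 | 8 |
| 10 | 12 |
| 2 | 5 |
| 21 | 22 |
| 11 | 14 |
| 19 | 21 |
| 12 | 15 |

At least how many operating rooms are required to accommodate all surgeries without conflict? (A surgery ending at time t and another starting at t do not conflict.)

starts: [1, 2, 10, 10, 11, 12, 13, 16, 19, 21]
ends:   [5, 8, 11, 12, 14, 15, 15, 18, 21, 22]
s1→1 s2→2 e5→1 e8→0 s10→1 s10→2 e11→1 s11→2 e12→1 s12→2 s13→3  — peak 3.

3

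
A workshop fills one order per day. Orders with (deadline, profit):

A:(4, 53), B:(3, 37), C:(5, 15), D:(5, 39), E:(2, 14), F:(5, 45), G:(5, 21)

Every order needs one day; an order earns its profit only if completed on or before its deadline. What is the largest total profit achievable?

By profit: A(d4,53), F(d5,45), D(d5,39), B(d3,37), G(d5,21), C(d5,15), E(d2,14)
A→slot 4; F→slot 5; D→slot 3; B→slot 2; G→slot 1; C skipped; E skipped.
Profit = 21 + 37 + 39 + 53 + 45 = 195

195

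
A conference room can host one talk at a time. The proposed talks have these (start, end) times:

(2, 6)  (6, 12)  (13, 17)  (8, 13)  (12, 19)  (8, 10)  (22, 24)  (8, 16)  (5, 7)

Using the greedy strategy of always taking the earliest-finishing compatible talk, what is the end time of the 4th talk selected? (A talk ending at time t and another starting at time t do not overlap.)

24

By end time: (2,6), (5,7), (8,10), (6,12), (8,13), (8,16), (13,17), (12,19), (22,24).
Pick (2,6); next start ≥ 6 → (8,10); next start ≥ 10 → (13,17); next start ≥ 17 → (22,24).
Selected: (2,6) (8,10) (13,17) (22,24)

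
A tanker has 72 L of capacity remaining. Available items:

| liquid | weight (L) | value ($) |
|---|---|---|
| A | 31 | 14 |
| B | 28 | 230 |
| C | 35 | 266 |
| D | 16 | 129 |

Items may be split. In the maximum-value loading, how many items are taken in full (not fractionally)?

Greedy by value/weight ratio, highest first.
Order: B (230/28=8.21) > D (129/16=8.06) > C (266/35=7.60) > A (14/31=0.45)
Fill: take B (28 @ 230) → take D (16 @ 129) → take 28/35 of C → 212.80; 72/72 used.
2 item(s) taken whole; one partial (take 28/35 of C).

2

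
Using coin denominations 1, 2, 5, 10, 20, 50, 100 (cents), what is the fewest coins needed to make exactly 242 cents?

5

Greedy: take as many of the largest coin as possible, then repeat with the remainder.
242 − 2×100→42 − 2×20→2 − 1×2→0
Total coins = 2 + 2 + 1 = 5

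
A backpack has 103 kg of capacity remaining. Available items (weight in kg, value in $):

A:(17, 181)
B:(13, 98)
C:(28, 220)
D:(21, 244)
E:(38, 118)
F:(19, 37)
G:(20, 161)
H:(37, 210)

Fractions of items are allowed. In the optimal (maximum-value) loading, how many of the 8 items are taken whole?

5

Sort by value per unit weight and fill in that order.
Order: D (244/21=11.62) > A (181/17=10.65) > G (161/20=8.05) > C (220/28=7.86) > B (98/13=7.54) > H (210/37=5.68) > E (118/38=3.11) > F (37/19=1.95)
Fill: take D (21 @ 244) → take A (17 @ 181) → take G (20 @ 161) → take C (28 @ 220) → take B (13 @ 98) → take 4/37 of H → 22.70; 103/103 used.
5 item(s) taken whole; one partial (take 4/37 of H).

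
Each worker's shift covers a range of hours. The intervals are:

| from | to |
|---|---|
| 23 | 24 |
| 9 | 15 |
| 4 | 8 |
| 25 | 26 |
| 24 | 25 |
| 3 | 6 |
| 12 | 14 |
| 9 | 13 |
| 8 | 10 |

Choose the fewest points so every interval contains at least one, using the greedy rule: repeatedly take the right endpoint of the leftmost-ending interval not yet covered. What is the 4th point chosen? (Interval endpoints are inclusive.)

24

Sorted: [3,6] [4,8] [8,10] [9,13] [12,14] [9,15] [23,24] [24,25] [25,26]
{[3,6],[4,8]} hit by 6; {[8,10],[9,13]} hit by 10; {[12,14],[9,15]} hit by 14; {[23,24],[24,25]} hit by 24; {[25,26]} hit by 26.
Points: 6, 10, 14, 24, 26 (5 total).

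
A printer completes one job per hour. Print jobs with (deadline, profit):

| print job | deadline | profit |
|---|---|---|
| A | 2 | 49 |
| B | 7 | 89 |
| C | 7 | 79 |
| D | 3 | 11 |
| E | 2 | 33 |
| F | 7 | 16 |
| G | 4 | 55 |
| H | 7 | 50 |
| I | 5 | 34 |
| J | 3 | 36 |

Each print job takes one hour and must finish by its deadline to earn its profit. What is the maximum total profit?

392

Take jobs in profit order; each goes to the latest open slot no later than its deadline.
By profit: B(d7,89), C(d7,79), G(d4,55), H(d7,50), A(d2,49), J(d3,36), I(d5,34), E(d2,33), F(d7,16), D(d3,11)
B→slot 7; C→slot 6; G→slot 4; H→slot 5; A→slot 2; J→slot 3; I→slot 1; E skipped; F skipped; D skipped.
Profit = 34 + 49 + 36 + 55 + 50 + 79 + 89 = 392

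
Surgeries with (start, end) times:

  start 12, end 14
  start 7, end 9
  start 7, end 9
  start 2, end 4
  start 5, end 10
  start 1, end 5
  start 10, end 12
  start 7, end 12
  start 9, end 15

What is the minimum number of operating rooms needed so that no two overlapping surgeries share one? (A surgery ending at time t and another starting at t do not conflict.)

Count concurrent intervals with a sweep; the peak is the room count.
Events (time:±→running): 1:+→1 2:+→2 4:-→1 5:-→0 5:+→1 7:+→2 7:+→3 7:+→4 … peak 4.

4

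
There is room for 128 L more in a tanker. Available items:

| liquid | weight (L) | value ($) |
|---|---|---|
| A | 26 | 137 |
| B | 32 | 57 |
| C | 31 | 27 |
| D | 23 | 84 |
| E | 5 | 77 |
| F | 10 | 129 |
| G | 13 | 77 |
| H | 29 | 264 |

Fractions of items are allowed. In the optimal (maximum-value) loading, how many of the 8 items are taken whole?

6

Ratios (sorted): E 15.40, F 12.90, H 9.10, G 5.92, A 5.27, D 3.65, B 1.78, C 0.87
take E (5 @ 77); take F (10 @ 129); take H (29 @ 264); take G (13 @ 77); take A (26 @ 137); take D (23 @ 84); take 22/32 of B → 39.19. Capacity used 128/128.
6 item(s) taken whole; one partial (take 22/32 of B).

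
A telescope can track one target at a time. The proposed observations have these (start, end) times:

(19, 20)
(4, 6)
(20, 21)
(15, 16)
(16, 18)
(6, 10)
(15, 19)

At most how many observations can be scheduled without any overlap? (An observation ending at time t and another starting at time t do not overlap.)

Order by finish time; keep every interval that doesn't clash with the previous kept one.
Sorted by end: (4,6)  (6,10)  (15,16)  (16,18)  (15,19)  (19,20)  (20,21)
take (4,6); take (6,10); take (15,16); take (16,18); skip (15,19); take (19,20); take (20,21).
Selected 6 observations.

6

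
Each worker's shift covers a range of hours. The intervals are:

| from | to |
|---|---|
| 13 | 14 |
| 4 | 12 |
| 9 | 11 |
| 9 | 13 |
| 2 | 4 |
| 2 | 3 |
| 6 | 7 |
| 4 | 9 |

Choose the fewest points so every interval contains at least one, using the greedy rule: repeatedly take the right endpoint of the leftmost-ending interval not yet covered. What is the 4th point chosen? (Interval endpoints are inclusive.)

Process intervals by earliest right end; each time one isn't hit yet, stab at its right endpoint.
By right end: [2,3]  [2,4]  [6,7]  [4,9]  [9,11]  [4,12]  [9,13]  [13,14]
[2,3] uncovered → point at 3; [6,7] uncovered → point at 7; [9,11] uncovered → point at 11; [13,14] uncovered → point at 14.
Points: 3, 7, 11, 14 (4 total).

14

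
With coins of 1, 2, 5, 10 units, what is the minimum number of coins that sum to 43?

43 = 4×10 + 1×2 + 1×1
Total coins = 4 + 1 + 1 = 6

6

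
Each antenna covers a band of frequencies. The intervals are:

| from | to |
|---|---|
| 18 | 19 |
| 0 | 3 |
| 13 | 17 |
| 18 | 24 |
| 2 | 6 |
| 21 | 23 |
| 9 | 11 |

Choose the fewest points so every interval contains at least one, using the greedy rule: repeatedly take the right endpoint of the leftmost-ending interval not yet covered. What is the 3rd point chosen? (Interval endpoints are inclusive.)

17

By right end: [0,3]  [2,6]  [9,11]  [13,17]  [18,19]  [21,23]  [18,24]
[0,3] uncovered → point at 3; [9,11] uncovered → point at 11; [13,17] uncovered → point at 17; [18,19] uncovered → point at 19; [21,23] uncovered → point at 23.
Points: 3, 11, 17, 19, 23 (5 total).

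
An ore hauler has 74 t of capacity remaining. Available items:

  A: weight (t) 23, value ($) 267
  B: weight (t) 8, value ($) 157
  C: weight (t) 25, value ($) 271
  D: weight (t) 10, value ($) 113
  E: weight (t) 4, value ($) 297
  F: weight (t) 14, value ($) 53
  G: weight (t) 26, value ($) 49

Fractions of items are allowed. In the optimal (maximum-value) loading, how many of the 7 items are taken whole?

Greedy by value/weight ratio, highest first.
Ratios (sorted): E 74.25, B 19.62, A 11.61, D 11.30, C 10.84, F 3.79, G 1.88
take E (4 @ 297); take B (8 @ 157); take A (23 @ 267); take D (10 @ 113); take C (25 @ 271); take 4/14 of F → 15.14. Capacity used 74/74.
5 item(s) taken whole; one partial (take 4/14 of F).

5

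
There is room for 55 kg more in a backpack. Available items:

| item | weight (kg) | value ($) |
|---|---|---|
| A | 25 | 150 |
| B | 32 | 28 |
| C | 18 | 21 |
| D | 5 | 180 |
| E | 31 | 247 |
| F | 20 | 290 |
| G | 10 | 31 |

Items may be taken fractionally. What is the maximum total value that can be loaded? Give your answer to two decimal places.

Order: D (180/5=36.00) > F (290/20=14.50) > E (247/31=7.97) > A (150/25=6.00) > G (31/10=3.10) > C (21/18=1.17) > B (28/32=0.88)
Fill: take D (5 @ 180) → take F (20 @ 290) → take 30/31 of E → 239.03; 55/55 used.
Total value = 709.03

709.03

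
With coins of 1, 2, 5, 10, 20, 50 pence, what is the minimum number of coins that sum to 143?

143 = 2×50 + 2×20 + 1×2 + 1×1
Total coins = 2 + 2 + 1 + 1 = 6

6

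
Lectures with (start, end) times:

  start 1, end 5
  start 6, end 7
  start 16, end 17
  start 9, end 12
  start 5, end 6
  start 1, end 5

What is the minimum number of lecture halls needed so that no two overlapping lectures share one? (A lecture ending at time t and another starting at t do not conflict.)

2

Events (time:±→running): 1:+→1 1:+→2 … peak 2.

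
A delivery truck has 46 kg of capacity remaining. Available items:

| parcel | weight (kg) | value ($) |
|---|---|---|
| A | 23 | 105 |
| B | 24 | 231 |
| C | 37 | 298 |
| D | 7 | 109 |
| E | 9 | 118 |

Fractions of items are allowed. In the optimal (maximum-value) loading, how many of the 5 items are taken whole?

3

Greedy by value/weight ratio, highest first.
Ratios (sorted): D 15.57, E 13.11, B 9.62, C 8.05, A 4.57
take D (7 @ 109); take E (9 @ 118); take B (24 @ 231); take 6/37 of C → 48.32. Capacity used 46/46.
3 item(s) taken whole; one partial (take 6/37 of C).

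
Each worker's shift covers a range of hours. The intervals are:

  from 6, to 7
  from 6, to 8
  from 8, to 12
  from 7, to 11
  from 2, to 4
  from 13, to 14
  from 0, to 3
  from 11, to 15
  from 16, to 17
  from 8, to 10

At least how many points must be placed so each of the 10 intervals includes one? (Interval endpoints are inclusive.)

5

By right end: [0,3]  [2,4]  [6,7]  [6,8]  [8,10]  [7,11]  [8,12]  [13,14]  [11,15]  [16,17]
[0,3] uncovered → point at 3; [6,7] uncovered → point at 7; [8,10] uncovered → point at 10; [13,14] uncovered → point at 14; [16,17] uncovered → point at 17.
Points: 3, 7, 10, 14, 17 (5 total).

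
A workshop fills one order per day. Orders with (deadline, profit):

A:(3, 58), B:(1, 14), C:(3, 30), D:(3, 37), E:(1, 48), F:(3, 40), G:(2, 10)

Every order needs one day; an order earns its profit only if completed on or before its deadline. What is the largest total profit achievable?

146

Sort by profit descending; place each in the latest free slot ≤ its deadline.
Profit order: A=58 E=48 F=40 D=37 C=30 B=14 G=10
Assign: A→slot 3, E→slot 1, F→slot 2, D skipped, C skipped, B skipped, G skipped.
Slots: [1:E] [2:F] [3:A]
Profit = 48 + 40 + 58 = 146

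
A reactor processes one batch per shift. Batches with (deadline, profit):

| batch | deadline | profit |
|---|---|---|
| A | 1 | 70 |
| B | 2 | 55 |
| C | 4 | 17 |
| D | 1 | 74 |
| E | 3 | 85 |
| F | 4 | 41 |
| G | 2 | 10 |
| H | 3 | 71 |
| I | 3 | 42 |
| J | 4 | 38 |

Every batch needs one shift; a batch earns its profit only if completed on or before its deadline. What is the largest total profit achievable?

Take jobs in profit order; each goes to the latest open slot no later than its deadline.
By profit: E(d3,85), D(d1,74), H(d3,71), A(d1,70), B(d2,55), I(d3,42), F(d4,41), J(d4,38), C(d4,17), G(d2,10)
E→slot 3; D→slot 1; H→slot 2; A skipped; B skipped; I skipped; F→slot 4; J skipped; C skipped; G skipped.
Profit = 74 + 71 + 85 + 41 = 271

271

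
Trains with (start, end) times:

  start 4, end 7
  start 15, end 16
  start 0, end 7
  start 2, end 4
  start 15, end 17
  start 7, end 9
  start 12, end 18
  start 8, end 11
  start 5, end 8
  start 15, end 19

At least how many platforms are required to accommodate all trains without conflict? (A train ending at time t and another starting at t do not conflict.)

Events (time:±→running): 0:+→1 2:+→2 4:-→1 4:+→2 5:+→3 7:-→2 7:-→1 7:+→2 8:-→1 8:+→2 9:-→1 11:-→0 12:+→1 15:+→2 15:+→3 15:+→4 … peak 4.

4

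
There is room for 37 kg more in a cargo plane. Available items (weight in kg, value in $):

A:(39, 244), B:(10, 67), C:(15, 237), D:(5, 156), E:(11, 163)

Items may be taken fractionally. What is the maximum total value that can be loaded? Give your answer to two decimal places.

Sort by value per unit weight and fill in that order.
Ratios (sorted): D 31.20, C 15.80, E 14.82, B 6.70, A 6.26
take D (5 @ 156); take C (15 @ 237); take E (11 @ 163); take 6/10 of B → 40.20. Capacity used 37/37.
Total value = 596.20

596.20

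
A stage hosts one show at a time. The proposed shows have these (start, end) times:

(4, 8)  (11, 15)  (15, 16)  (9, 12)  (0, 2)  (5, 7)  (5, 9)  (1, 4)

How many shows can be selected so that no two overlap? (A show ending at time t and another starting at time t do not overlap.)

4

Sorted by end: (0,2)  (1,4)  (5,7)  (4,8)  (5,9)  (9,12)  (11,15)  (15,16)
take (0,2); take (5,7); skip (5,9); take (9,12); take (15,16).
Selected 4 shows.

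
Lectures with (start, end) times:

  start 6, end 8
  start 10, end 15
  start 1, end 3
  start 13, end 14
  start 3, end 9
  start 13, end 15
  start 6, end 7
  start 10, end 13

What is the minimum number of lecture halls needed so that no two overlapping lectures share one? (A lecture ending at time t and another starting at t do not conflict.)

starts: [1, 3, 6, 6, 10, 10, 13, 13]
ends:   [3, 7, 8, 9, 13, 14, 15, 15]
s1→1 e3→0 s3→1 s6→2 s6→3  — peak 3.

3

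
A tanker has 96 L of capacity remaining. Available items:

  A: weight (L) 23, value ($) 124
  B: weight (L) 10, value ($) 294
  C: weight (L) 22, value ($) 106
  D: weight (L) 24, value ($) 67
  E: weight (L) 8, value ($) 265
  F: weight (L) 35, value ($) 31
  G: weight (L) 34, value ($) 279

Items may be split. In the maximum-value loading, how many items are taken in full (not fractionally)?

4

Ratios (sorted): E 33.12, B 29.40, G 8.21, A 5.39, C 4.82, D 2.79, F 0.89
take E (8 @ 265); take B (10 @ 294); take G (34 @ 279); take A (23 @ 124); take 21/22 of C → 101.18. Capacity used 96/96.
4 item(s) taken whole; one partial (take 21/22 of C).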